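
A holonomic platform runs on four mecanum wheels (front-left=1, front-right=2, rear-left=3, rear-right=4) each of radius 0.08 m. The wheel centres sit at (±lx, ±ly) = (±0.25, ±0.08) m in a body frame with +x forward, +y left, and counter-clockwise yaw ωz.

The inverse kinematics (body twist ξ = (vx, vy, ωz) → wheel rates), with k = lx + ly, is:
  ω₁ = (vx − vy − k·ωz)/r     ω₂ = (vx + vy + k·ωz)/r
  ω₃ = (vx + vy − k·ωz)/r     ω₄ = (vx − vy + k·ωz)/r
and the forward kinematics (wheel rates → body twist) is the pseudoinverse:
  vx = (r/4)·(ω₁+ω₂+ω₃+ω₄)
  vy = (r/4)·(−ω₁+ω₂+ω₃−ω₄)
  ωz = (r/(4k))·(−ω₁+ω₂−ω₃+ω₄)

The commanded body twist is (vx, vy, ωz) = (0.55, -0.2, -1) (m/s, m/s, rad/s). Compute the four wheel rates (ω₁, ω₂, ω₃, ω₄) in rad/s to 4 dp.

k = lx + ly = 0.25 + 0.08 = 0.3300;  k·ωz = 0.3300·-1 = -0.3300
ω₁ (FL) = (vx − vy − k·ωz)/r = 1.0800/0.08 = 13.5000
ω₂ (FR) = (vx + vy + k·ωz)/r = 0.0200/0.08 = 0.2500
ω₃ (RL) = (vx + vy − k·ωz)/r = 0.6800/0.08 = 8.5000
ω₄ (RR) = (vx − vy + k·ωz)/r = 0.4200/0.08 = 5.2500

(13.5000, 0.2500, 8.5000, 5.2500)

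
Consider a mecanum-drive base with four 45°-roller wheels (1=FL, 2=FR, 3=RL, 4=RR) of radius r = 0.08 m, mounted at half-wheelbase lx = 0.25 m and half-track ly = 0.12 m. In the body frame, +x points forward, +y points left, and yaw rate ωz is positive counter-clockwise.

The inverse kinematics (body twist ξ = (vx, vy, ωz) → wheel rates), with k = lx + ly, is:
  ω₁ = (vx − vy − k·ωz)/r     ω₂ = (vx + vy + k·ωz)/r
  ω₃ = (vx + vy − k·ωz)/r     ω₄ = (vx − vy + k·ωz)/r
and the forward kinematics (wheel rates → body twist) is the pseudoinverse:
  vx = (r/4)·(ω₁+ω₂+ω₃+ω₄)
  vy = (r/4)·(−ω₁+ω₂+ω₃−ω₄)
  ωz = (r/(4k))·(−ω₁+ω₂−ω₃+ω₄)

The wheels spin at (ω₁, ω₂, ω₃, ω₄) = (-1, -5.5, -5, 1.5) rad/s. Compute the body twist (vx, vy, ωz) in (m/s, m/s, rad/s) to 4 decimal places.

(-0.2000, -0.2200, 0.1081)

k = lx + ly = 0.25 + 0.12 = 0.3700
ω₁+ω₂+ω₃+ω₄ = -10.0000  →  vx = (0.08/4)·-10.0000 = -0.2000
−ω₁+ω₂+ω₃−ω₄ = -11.0000  →  vy = (0.08/4)·-11.0000 = -0.2200
−ω₁+ω₂−ω₃+ω₄ = 2.0000  →  ωz = (0.08/1.4800)·2.0000 = 0.1081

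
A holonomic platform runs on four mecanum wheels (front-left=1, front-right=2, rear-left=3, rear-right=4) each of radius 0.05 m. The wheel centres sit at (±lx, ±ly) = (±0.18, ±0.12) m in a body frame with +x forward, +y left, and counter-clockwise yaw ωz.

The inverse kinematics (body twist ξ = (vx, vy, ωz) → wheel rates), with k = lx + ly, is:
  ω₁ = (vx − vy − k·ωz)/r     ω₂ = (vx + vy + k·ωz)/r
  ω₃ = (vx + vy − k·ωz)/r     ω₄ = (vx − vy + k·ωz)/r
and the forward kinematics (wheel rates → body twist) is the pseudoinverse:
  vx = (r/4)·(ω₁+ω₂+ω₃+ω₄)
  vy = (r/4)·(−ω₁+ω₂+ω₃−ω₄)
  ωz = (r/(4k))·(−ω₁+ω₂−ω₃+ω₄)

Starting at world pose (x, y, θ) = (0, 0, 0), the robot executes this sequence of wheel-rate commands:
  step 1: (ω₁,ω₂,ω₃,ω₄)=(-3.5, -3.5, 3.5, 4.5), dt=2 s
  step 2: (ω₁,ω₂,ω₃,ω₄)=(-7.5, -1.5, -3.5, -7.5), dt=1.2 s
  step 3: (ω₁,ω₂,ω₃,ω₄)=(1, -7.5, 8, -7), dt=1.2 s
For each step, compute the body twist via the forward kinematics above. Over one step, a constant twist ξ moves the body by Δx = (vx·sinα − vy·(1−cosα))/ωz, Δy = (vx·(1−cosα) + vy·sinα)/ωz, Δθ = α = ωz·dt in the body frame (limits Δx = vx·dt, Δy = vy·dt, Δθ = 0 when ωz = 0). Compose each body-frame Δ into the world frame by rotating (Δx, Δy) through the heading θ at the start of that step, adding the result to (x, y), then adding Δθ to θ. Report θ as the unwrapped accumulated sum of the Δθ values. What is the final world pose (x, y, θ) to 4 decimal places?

(-0.3265, 0.2000, -0.9917)

step 1: ξ=(vx,vy,ωz)=(0.0125, -0.0125, 0.0417), dt=2.0 → body Δ=(0.0260, -0.0239, 0.0833) → world pose (0.0260, -0.0239, 0.0833)
step 2: ξ=(vx,vy,ωz)=(-0.2500, 0.1250, 0.0833), dt=1.2 → body Δ=(-0.3070, 0.1348, 0.1000) → world pose (-0.2911, 0.0848, 0.1833)
step 3: ξ=(vx,vy,ωz)=(-0.0688, 0.0813, -0.9792), dt=1.2 → body Δ=(-0.0138, 0.1197, -1.1750) → world pose (-0.3265, 0.2000, -0.9917)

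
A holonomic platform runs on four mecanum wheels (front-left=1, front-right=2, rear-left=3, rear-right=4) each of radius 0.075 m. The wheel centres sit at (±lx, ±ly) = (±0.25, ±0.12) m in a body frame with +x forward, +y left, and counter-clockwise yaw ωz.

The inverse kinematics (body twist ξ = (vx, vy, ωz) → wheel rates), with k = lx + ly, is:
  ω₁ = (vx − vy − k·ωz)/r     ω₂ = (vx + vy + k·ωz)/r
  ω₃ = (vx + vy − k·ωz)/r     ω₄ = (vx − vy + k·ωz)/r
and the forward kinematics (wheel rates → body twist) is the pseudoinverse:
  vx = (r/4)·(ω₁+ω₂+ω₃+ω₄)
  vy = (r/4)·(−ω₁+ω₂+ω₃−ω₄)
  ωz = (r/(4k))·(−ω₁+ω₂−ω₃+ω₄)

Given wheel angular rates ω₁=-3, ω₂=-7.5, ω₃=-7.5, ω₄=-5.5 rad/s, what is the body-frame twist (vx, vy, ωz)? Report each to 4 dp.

(-0.4406, -0.1219, -0.1267)

k = lx + ly = 0.25 + 0.12 = 0.3700
ω₁+ω₂+ω₃+ω₄ = -23.5000  →  vx = (0.075/4)·-23.5000 = -0.4406
−ω₁+ω₂+ω₃−ω₄ = -6.5000  →  vy = (0.075/4)·-6.5000 = -0.1219
−ω₁+ω₂−ω₃+ω₄ = -2.5000  →  ωz = (0.075/1.4800)·-2.5000 = -0.1267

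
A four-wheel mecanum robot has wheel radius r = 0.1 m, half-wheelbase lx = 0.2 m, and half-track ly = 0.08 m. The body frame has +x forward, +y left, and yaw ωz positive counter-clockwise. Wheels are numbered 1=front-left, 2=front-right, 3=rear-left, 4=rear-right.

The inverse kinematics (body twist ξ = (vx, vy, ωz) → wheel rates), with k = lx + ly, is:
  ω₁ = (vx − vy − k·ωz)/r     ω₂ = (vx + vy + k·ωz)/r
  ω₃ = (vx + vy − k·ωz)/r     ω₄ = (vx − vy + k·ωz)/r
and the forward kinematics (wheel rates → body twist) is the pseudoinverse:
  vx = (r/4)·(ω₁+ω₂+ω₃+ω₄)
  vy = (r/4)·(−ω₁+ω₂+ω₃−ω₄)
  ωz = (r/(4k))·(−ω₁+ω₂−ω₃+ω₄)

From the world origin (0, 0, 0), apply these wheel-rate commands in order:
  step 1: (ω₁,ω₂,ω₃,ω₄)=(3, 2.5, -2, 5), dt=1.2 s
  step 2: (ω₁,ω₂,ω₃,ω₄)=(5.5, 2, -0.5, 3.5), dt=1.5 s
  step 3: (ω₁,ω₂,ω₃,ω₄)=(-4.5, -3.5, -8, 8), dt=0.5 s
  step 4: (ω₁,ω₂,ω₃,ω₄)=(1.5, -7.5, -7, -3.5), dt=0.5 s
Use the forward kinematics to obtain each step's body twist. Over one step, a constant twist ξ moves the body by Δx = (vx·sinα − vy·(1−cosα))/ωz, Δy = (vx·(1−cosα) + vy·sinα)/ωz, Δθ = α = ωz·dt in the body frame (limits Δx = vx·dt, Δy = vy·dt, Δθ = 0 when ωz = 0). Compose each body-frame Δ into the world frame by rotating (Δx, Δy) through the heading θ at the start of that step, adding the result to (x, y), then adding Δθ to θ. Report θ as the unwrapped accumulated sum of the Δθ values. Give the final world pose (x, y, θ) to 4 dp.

step 1: ξ=(vx,vy,ωz)=(0.2125, -0.1875, 0.5804), dt=1.2 → body Δ=(0.3101, -0.1220, 0.6964) → world pose (0.3101, -0.1220, 0.6964)
step 2: ξ=(vx,vy,ωz)=(0.2625, -0.1875, 0.0446), dt=1.5 → body Δ=(0.4029, -0.2679, 0.0670) → world pose (0.7910, -0.0690, 0.7634)
step 3: ξ=(vx,vy,ωz)=(-0.2000, -0.3750, 1.5179), dt=0.5 → body Δ=(-0.0229, -0.2062, 0.7589) → world pose (0.9170, -0.2338, 1.5223)
step 4: ξ=(vx,vy,ωz)=(-0.4125, -0.3125, -0.4911), dt=0.5 → body Δ=(-0.2233, -0.1295, -0.2455) → world pose (1.0355, -0.4631, 1.2768)

(1.0355, -0.4631, 1.2768)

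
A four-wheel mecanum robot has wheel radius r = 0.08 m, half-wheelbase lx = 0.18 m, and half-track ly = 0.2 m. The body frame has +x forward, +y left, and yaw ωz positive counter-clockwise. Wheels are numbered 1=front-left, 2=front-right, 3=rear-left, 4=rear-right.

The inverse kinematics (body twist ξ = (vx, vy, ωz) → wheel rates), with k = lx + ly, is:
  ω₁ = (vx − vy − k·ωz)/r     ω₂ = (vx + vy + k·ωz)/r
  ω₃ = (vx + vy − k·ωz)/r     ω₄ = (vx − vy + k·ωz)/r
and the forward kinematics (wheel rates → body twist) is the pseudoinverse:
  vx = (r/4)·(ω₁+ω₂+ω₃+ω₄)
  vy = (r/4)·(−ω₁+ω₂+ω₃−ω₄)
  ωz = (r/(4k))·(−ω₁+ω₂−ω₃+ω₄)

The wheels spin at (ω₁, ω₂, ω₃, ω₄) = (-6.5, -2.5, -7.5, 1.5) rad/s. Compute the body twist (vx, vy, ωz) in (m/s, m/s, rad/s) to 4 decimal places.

(-0.3000, -0.1000, 0.6842)

k = lx + ly = 0.18 + 0.2 = 0.3800
ω₁+ω₂+ω₃+ω₄ = -15.0000  →  vx = (0.08/4)·-15.0000 = -0.3000
−ω₁+ω₂+ω₃−ω₄ = -5.0000  →  vy = (0.08/4)·-5.0000 = -0.1000
−ω₁+ω₂−ω₃+ω₄ = 13.0000  →  ωz = (0.08/1.5200)·13.0000 = 0.6842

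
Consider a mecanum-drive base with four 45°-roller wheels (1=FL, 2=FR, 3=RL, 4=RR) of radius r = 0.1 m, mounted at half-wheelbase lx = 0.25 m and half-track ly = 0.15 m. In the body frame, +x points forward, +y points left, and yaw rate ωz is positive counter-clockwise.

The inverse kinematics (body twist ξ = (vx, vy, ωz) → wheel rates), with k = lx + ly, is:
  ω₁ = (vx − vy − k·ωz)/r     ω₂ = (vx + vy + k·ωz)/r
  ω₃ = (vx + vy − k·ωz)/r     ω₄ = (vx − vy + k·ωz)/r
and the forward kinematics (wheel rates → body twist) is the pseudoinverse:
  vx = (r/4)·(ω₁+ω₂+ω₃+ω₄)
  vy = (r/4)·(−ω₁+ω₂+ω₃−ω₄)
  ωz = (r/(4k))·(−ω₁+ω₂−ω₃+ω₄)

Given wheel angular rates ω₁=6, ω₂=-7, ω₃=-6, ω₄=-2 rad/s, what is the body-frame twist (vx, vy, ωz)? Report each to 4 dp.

(-0.2250, -0.4250, -0.5625)

k = lx + ly = 0.25 + 0.15 = 0.4000
ω₁+ω₂+ω₃+ω₄ = -9.0000  →  vx = (0.1/4)·-9.0000 = -0.2250
−ω₁+ω₂+ω₃−ω₄ = -17.0000  →  vy = (0.1/4)·-17.0000 = -0.4250
−ω₁+ω₂−ω₃+ω₄ = -9.0000  →  ωz = (0.1/1.6000)·-9.0000 = -0.5625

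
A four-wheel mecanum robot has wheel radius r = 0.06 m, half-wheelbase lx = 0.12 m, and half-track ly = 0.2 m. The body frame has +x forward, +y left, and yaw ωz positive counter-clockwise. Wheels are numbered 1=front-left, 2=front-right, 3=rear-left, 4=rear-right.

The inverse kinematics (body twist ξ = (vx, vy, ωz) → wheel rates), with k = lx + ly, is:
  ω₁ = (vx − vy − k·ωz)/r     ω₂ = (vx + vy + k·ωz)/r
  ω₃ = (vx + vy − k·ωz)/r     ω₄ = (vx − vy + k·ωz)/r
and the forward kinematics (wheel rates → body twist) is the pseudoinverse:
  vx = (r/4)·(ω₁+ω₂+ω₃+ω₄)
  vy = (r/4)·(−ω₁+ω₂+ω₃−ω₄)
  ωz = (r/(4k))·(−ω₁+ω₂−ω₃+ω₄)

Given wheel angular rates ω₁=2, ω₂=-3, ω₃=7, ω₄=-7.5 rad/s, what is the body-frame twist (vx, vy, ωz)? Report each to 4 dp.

(-0.0225, 0.1425, -0.9141)

k = lx + ly = 0.12 + 0.2 = 0.3200
ω₁+ω₂+ω₃+ω₄ = -1.5000  →  vx = (0.06/4)·-1.5000 = -0.0225
−ω₁+ω₂+ω₃−ω₄ = 9.5000  →  vy = (0.06/4)·9.5000 = 0.1425
−ω₁+ω₂−ω₃+ω₄ = -19.5000  →  ωz = (0.06/1.2800)·-19.5000 = -0.9141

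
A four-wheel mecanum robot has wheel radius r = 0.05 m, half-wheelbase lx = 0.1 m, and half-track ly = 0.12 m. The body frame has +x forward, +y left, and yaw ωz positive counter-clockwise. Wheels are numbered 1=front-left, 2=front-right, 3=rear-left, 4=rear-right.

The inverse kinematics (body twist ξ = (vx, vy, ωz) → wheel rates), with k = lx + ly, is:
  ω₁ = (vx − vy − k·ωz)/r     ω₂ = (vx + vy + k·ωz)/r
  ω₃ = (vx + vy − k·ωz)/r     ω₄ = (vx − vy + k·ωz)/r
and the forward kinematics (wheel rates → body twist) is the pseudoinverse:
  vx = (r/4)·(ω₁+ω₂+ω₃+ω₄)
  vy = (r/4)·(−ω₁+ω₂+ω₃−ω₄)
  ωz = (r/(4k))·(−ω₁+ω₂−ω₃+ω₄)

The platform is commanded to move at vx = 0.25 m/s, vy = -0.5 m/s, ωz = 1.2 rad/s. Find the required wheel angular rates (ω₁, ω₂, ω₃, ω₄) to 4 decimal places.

k = lx + ly = 0.1 + 0.12 = 0.2200;  k·ωz = 0.2200·1.2 = 0.2640
ω₁ (FL) = (vx − vy − k·ωz)/r = 0.4860/0.05 = 9.7200
ω₂ (FR) = (vx + vy + k·ωz)/r = 0.0140/0.05 = 0.2800
ω₃ (RL) = (vx + vy − k·ωz)/r = -0.5140/0.05 = -10.2800
ω₄ (RR) = (vx − vy + k·ωz)/r = 1.0140/0.05 = 20.2800

(9.7200, 0.2800, -10.2800, 20.2800)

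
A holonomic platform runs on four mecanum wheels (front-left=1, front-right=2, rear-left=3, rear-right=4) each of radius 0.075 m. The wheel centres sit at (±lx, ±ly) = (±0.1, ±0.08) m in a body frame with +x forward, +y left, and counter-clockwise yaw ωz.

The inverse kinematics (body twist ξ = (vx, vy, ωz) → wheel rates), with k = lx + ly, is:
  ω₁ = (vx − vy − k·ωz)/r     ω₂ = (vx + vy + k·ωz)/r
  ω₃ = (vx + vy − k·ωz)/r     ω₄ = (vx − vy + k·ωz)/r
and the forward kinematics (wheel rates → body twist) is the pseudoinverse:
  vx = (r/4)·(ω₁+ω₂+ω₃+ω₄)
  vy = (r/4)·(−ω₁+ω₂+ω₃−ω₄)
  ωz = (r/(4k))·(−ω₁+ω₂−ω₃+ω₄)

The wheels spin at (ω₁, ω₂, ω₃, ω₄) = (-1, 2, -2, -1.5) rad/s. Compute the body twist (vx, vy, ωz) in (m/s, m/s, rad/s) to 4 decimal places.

(-0.0469, 0.0469, 0.3646)

k = lx + ly = 0.1 + 0.08 = 0.1800
ω₁+ω₂+ω₃+ω₄ = -2.5000  →  vx = (0.075/4)·-2.5000 = -0.0469
−ω₁+ω₂+ω₃−ω₄ = 2.5000  →  vy = (0.075/4)·2.5000 = 0.0469
−ω₁+ω₂−ω₃+ω₄ = 3.5000  →  ωz = (0.075/0.7200)·3.5000 = 0.3646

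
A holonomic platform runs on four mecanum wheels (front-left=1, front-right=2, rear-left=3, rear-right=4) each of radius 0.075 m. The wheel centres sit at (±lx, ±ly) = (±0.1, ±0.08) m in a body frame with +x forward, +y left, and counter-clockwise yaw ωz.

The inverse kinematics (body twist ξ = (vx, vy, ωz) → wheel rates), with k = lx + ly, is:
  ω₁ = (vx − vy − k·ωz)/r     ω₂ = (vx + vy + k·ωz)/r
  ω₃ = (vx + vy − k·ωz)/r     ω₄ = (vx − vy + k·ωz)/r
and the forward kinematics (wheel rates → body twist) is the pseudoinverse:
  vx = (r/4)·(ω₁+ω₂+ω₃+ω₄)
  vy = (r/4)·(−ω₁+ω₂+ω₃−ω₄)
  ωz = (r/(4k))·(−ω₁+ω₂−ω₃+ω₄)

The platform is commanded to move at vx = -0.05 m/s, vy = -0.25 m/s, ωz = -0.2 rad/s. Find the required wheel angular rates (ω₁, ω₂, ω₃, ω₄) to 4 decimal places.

k = lx + ly = 0.1 + 0.08 = 0.1800;  k·ωz = 0.1800·-0.2 = -0.0360
ω₁ (FL) = (vx − vy − k·ωz)/r = 0.2360/0.075 = 3.1467
ω₂ (FR) = (vx + vy + k·ωz)/r = -0.3360/0.075 = -4.4800
ω₃ (RL) = (vx + vy − k·ωz)/r = -0.2640/0.075 = -3.5200
ω₄ (RR) = (vx − vy + k·ωz)/r = 0.1640/0.075 = 2.1867

(3.1467, -4.4800, -3.5200, 2.1867)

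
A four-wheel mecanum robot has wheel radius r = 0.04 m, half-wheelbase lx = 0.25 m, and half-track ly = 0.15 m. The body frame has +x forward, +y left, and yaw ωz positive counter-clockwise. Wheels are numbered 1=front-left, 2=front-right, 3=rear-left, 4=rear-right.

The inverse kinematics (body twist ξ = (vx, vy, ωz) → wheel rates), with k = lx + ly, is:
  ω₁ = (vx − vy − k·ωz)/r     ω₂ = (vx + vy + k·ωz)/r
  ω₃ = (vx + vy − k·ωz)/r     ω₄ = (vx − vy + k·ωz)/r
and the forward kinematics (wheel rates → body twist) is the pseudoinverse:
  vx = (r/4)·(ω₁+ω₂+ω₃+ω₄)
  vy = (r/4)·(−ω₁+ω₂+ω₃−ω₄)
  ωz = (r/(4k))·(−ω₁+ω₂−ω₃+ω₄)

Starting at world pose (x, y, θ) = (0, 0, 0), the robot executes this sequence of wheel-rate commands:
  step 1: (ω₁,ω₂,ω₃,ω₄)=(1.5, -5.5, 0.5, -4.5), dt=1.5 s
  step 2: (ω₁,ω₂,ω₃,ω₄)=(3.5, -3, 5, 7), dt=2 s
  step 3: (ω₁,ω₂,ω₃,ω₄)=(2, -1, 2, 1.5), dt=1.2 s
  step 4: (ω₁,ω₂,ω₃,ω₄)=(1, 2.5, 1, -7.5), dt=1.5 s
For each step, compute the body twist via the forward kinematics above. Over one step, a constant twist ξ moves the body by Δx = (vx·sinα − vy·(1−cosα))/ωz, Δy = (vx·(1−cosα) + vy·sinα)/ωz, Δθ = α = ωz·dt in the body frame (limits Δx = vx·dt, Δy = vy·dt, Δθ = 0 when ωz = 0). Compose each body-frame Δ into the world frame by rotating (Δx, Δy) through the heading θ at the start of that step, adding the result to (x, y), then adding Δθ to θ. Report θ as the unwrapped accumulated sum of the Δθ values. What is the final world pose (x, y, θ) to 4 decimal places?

(0.1090, -0.2102, -1.0425)

step 1: ξ=(vx,vy,ωz)=(-0.0800, -0.0200, -0.3000), dt=1.5 → body Δ=(-0.1226, -0.0025, -0.4500) → world pose (-0.1226, -0.0025, -0.4500)
step 2: ξ=(vx,vy,ωz)=(0.1250, -0.0850, -0.1125), dt=2.0 → body Δ=(0.2289, -0.1966, -0.2250) → world pose (-0.0021, -0.2790, -0.6750)
step 3: ξ=(vx,vy,ωz)=(0.0450, -0.0250, -0.0875), dt=1.2 → body Δ=(0.0523, -0.0328, -0.1050) → world pose (0.0183, -0.3373, -0.7800)
step 4: ξ=(vx,vy,ωz)=(-0.0300, 0.1000, -0.1750), dt=1.5 → body Δ=(-0.0249, 0.1542, -0.2625) → world pose (0.1090, -0.2102, -1.0425)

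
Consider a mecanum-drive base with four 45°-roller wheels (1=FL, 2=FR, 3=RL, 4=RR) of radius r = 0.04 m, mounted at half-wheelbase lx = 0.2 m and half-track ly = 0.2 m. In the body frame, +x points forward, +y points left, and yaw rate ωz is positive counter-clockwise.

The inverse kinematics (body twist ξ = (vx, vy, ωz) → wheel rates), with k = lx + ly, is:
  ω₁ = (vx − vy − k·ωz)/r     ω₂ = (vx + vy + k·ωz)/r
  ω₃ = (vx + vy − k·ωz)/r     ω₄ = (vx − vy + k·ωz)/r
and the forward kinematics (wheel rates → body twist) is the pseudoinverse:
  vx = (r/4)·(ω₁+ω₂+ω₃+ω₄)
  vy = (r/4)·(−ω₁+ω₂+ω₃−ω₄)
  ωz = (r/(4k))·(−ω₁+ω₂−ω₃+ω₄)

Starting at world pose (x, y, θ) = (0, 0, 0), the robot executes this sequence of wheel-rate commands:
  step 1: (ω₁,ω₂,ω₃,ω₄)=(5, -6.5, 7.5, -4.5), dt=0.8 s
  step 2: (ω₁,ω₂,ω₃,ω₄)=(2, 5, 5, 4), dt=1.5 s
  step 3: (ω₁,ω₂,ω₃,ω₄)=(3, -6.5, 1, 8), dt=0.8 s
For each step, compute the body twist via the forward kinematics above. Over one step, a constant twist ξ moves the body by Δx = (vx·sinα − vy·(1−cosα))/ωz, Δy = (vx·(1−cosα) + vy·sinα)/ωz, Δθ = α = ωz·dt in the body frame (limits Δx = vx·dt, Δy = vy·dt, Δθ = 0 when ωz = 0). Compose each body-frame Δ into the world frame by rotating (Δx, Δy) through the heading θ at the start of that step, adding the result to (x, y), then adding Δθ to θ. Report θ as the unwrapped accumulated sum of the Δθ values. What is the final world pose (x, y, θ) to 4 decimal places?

step 1: ξ=(vx,vy,ωz)=(0.0150, 0.0050, -0.5875), dt=0.8 → body Δ=(0.0125, 0.0011, -0.4700) → world pose (0.0125, 0.0011, -0.4700)
step 2: ξ=(vx,vy,ωz)=(0.1600, 0.0400, 0.0500), dt=1.5 → body Δ=(0.2375, 0.0689, 0.0750) → world pose (0.2555, -0.0450, -0.3950)
step 3: ξ=(vx,vy,ωz)=(0.0550, -0.1650, -0.0625), dt=0.8 → body Δ=(0.0407, -0.1330, -0.0500) → world pose (0.2418, -0.1835, -0.4450)

(0.2418, -0.1835, -0.4450)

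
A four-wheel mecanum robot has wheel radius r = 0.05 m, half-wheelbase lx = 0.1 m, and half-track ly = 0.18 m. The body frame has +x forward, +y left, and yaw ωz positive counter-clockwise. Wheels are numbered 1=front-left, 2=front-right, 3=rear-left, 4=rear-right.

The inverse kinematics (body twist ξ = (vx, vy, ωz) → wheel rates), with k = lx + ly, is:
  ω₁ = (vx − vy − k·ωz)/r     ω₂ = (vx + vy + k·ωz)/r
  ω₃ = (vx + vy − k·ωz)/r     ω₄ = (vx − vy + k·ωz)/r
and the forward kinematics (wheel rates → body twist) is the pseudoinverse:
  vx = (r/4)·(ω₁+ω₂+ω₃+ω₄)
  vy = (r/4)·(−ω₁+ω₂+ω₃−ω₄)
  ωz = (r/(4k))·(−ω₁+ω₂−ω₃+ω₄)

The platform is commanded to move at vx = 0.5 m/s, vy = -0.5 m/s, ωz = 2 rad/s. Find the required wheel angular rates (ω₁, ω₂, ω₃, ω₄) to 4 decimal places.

k = lx + ly = 0.1 + 0.18 = 0.2800;  k·ωz = 0.2800·2 = 0.5600
ω₁ (FL) = (vx − vy − k·ωz)/r = 0.4400/0.05 = 8.8000
ω₂ (FR) = (vx + vy + k·ωz)/r = 0.5600/0.05 = 11.2000
ω₃ (RL) = (vx + vy − k·ωz)/r = -0.5600/0.05 = -11.2000
ω₄ (RR) = (vx − vy + k·ωz)/r = 1.5600/0.05 = 31.2000

(8.8000, 11.2000, -11.2000, 31.2000)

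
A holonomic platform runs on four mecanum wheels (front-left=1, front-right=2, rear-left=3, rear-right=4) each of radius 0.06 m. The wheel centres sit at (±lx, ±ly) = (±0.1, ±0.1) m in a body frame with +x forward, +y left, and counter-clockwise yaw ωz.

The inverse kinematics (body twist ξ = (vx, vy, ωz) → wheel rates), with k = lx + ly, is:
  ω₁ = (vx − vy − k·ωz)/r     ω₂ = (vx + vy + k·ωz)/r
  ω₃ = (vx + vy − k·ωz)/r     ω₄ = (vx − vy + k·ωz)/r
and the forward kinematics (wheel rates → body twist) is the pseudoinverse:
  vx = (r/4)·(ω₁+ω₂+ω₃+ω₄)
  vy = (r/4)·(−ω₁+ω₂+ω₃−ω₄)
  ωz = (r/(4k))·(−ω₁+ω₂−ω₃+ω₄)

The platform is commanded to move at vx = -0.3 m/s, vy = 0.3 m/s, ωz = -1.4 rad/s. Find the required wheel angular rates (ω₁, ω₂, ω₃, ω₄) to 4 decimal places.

k = lx + ly = 0.1 + 0.1 = 0.2000;  k·ωz = 0.2000·-1.4 = -0.2800
ω₁ (FL) = (vx − vy − k·ωz)/r = -0.3200/0.06 = -5.3333
ω₂ (FR) = (vx + vy + k·ωz)/r = -0.2800/0.06 = -4.6667
ω₃ (RL) = (vx + vy − k·ωz)/r = 0.2800/0.06 = 4.6667
ω₄ (RR) = (vx − vy + k·ωz)/r = -0.8800/0.06 = -14.6667

(-5.3333, -4.6667, 4.6667, -14.6667)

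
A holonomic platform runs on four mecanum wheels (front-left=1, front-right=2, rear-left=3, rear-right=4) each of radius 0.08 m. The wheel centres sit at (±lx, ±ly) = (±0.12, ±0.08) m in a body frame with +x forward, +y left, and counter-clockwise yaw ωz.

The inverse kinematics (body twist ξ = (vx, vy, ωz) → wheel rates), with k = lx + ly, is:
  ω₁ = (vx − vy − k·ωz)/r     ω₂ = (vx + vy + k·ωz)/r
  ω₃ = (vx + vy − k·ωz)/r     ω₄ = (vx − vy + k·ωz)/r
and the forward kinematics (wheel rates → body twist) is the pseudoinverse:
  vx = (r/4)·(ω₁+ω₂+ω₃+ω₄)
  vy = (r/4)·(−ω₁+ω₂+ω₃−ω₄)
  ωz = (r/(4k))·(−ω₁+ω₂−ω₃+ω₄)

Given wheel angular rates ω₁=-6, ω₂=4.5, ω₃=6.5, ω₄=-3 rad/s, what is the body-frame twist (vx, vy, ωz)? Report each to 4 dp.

(0.0400, 0.4000, 0.1000)

k = lx + ly = 0.12 + 0.08 = 0.2000
ω₁+ω₂+ω₃+ω₄ = 2.0000  →  vx = (0.08/4)·2.0000 = 0.0400
−ω₁+ω₂+ω₃−ω₄ = 20.0000  →  vy = (0.08/4)·20.0000 = 0.4000
−ω₁+ω₂−ω₃+ω₄ = 1.0000  →  ωz = (0.08/0.8000)·1.0000 = 0.1000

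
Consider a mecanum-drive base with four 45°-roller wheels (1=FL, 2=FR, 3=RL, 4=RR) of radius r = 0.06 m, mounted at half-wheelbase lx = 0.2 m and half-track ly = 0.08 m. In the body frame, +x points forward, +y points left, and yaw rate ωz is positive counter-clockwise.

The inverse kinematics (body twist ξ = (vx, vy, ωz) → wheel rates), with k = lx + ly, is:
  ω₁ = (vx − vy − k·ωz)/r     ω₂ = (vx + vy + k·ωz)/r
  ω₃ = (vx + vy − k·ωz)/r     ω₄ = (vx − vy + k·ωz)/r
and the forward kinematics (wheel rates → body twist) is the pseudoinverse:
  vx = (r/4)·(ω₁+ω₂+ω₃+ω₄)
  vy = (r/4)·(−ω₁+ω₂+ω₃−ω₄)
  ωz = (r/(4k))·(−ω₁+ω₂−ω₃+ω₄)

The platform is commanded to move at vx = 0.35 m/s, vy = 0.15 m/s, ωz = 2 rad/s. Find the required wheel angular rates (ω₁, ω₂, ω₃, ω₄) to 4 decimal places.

k = lx + ly = 0.2 + 0.08 = 0.2800;  k·ωz = 0.2800·2 = 0.5600
ω₁ (FL) = (vx − vy − k·ωz)/r = -0.3600/0.06 = -6.0000
ω₂ (FR) = (vx + vy + k·ωz)/r = 1.0600/0.06 = 17.6667
ω₃ (RL) = (vx + vy − k·ωz)/r = -0.0600/0.06 = -1.0000
ω₄ (RR) = (vx − vy + k·ωz)/r = 0.7600/0.06 = 12.6667

(-6.0000, 17.6667, -1.0000, 12.6667)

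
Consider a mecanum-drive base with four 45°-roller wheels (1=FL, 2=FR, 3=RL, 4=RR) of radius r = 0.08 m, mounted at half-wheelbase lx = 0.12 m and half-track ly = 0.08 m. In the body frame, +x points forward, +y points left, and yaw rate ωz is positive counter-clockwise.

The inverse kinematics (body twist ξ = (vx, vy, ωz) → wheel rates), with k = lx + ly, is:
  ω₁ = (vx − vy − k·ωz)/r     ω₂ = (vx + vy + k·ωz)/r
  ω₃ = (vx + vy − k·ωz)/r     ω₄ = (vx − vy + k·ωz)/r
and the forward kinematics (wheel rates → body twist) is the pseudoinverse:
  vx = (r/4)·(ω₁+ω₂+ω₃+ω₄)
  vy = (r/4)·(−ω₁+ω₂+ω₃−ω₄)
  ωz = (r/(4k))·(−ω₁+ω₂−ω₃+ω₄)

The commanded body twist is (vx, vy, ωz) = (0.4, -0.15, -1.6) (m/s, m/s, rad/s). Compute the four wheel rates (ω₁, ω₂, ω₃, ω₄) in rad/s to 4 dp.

k = lx + ly = 0.12 + 0.08 = 0.2000;  k·ωz = 0.2000·-1.6 = -0.3200
ω₁ (FL) = (vx − vy − k·ωz)/r = 0.8700/0.08 = 10.8750
ω₂ (FR) = (vx + vy + k·ωz)/r = -0.0700/0.08 = -0.8750
ω₃ (RL) = (vx + vy − k·ωz)/r = 0.5700/0.08 = 7.1250
ω₄ (RR) = (vx − vy + k·ωz)/r = 0.2300/0.08 = 2.8750

(10.8750, -0.8750, 7.1250, 2.8750)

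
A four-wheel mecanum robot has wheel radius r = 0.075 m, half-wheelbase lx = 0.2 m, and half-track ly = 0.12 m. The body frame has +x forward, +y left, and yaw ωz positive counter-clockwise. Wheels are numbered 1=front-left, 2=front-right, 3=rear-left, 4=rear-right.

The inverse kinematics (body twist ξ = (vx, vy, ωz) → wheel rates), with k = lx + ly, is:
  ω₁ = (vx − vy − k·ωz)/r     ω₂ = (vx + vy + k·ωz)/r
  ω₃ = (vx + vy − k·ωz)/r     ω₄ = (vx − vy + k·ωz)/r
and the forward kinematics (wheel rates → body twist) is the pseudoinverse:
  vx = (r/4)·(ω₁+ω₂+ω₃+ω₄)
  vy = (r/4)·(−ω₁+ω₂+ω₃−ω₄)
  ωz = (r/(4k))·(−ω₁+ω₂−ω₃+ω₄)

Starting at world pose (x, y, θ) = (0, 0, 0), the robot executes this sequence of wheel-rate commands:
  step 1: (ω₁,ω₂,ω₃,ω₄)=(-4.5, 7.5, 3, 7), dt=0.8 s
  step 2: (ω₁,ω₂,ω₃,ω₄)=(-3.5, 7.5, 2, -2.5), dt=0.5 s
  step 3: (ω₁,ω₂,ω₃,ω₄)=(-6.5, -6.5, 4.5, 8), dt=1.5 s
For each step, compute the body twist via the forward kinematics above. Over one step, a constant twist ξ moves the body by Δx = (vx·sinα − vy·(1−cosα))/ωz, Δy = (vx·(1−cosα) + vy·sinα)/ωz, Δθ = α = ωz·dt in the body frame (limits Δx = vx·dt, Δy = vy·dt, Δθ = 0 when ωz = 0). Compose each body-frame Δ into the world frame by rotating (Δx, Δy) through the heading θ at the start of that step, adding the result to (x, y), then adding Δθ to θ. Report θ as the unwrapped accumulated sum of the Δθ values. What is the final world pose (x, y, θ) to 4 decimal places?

step 1: ξ=(vx,vy,ωz)=(0.2438, 0.1500, 0.9375), dt=0.8 → body Δ=(0.1343, 0.1788, 0.7500) → world pose (0.1343, 0.1788, 0.7500)
step 2: ξ=(vx,vy,ωz)=(0.0656, 0.2906, 0.3809), dt=0.5 → body Δ=(0.0188, 0.1476, 0.1904) → world pose (0.0475, 0.2996, 0.9404)
step 3: ξ=(vx,vy,ωz)=(-0.0094, -0.0656, 0.2051), dt=1.5 → body Δ=(0.0012, -0.0990, 0.3076) → world pose (0.1282, 0.2422, 1.2480)

(0.1282, 0.2422, 1.2480)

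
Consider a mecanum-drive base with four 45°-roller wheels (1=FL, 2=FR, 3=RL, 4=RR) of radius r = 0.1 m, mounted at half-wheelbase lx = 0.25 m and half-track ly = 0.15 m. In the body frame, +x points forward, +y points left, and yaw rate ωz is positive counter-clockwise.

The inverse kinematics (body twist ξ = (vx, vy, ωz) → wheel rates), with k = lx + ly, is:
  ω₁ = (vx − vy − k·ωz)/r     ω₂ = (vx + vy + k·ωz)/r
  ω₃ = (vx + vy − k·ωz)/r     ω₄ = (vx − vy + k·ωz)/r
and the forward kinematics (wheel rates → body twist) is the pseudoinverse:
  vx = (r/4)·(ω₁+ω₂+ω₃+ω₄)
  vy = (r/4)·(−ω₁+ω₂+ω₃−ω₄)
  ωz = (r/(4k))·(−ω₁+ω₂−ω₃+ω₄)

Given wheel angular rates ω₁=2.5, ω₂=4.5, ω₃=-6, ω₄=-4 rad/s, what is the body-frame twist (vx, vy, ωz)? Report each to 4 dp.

(-0.0750, 0.0000, 0.2500)

k = lx + ly = 0.25 + 0.15 = 0.4000
ω₁+ω₂+ω₃+ω₄ = -3.0000  →  vx = (0.1/4)·-3.0000 = -0.0750
−ω₁+ω₂+ω₃−ω₄ = 0.0000  →  vy = (0.1/4)·0.0000 = 0.0000
−ω₁+ω₂−ω₃+ω₄ = 4.0000  →  ωz = (0.1/1.6000)·4.0000 = 0.2500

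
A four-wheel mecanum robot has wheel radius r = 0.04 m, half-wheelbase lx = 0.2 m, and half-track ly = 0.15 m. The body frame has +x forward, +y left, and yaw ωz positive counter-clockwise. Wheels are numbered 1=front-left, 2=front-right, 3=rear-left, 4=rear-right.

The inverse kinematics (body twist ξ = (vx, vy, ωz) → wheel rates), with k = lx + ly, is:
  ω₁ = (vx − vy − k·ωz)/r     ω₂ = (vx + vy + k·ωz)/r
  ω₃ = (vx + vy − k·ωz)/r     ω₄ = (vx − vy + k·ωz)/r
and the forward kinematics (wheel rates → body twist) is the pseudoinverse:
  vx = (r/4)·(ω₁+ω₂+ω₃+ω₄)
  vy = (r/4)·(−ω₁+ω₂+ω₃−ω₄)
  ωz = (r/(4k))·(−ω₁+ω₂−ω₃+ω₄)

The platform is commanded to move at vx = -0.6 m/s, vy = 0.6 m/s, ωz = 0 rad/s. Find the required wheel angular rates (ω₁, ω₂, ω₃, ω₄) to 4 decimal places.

(-30.0000, 0.0000, 0.0000, -30.0000)

k = lx + ly = 0.2 + 0.15 = 0.3500;  k·ωz = 0.3500·0 = 0.0000
ω₁ (FL) = (vx − vy − k·ωz)/r = -1.2000/0.04 = -30.0000
ω₂ (FR) = (vx + vy + k·ωz)/r = 0.0000/0.04 = 0.0000
ω₃ (RL) = (vx + vy − k·ωz)/r = 0.0000/0.04 = 0.0000
ω₄ (RR) = (vx − vy + k·ωz)/r = -1.2000/0.04 = -30.0000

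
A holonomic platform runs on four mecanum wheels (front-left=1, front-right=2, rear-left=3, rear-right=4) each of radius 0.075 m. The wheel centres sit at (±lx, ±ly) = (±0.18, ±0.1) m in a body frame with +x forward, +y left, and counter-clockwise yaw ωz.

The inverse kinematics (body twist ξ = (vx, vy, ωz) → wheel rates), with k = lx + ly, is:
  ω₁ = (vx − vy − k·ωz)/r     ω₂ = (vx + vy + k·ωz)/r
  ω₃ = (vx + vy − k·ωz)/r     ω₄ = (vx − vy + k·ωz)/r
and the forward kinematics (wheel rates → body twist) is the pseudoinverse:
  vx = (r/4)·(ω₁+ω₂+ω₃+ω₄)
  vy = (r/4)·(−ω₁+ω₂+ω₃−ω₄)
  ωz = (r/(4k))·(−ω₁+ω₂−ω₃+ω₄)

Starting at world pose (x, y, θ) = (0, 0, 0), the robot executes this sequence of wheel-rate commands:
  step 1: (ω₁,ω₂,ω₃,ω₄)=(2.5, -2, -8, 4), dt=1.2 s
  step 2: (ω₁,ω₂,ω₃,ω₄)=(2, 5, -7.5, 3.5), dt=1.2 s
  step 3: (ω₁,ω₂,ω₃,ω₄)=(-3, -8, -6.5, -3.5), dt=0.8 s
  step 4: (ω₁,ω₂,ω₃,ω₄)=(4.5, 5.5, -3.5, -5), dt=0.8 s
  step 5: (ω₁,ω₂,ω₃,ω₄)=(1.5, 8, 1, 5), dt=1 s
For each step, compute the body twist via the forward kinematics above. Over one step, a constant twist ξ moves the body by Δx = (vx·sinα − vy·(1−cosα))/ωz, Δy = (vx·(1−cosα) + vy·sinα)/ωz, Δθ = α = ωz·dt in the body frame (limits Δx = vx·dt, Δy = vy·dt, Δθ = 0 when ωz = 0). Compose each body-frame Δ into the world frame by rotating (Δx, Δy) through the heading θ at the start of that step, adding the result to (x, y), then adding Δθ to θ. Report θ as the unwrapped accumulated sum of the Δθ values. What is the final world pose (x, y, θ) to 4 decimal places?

(0.1831, -0.4123, 2.2969)

step 1: ξ=(vx,vy,ωz)=(-0.0656, -0.3094, 0.5022), dt=1.2 → body Δ=(0.0345, -0.3722, 0.6027) → world pose (0.0345, -0.3722, 0.6027)
step 2: ξ=(vx,vy,ωz)=(0.0563, -0.1500, 0.9375), dt=1.2 → body Δ=(0.1451, -0.1102, 1.1250) → world pose (0.2165, -0.3807, 1.7277)
step 3: ξ=(vx,vy,ωz)=(-0.3937, -0.1500, -0.1339), dt=0.8 → body Δ=(-0.3208, -0.1029, -0.1071) → world pose (0.3683, -0.6815, 1.6205)
step 4: ξ=(vx,vy,ωz)=(0.0281, 0.0469, -0.0335), dt=0.8 → body Δ=(0.0230, 0.0372, -0.0268) → world pose (0.3300, -0.6604, 1.5937)
step 5: ξ=(vx,vy,ωz)=(0.2906, 0.0469, 0.7031), dt=1.0 → body Δ=(0.2515, 0.1411, 0.7031) → world pose (0.1831, -0.4123, 2.2969)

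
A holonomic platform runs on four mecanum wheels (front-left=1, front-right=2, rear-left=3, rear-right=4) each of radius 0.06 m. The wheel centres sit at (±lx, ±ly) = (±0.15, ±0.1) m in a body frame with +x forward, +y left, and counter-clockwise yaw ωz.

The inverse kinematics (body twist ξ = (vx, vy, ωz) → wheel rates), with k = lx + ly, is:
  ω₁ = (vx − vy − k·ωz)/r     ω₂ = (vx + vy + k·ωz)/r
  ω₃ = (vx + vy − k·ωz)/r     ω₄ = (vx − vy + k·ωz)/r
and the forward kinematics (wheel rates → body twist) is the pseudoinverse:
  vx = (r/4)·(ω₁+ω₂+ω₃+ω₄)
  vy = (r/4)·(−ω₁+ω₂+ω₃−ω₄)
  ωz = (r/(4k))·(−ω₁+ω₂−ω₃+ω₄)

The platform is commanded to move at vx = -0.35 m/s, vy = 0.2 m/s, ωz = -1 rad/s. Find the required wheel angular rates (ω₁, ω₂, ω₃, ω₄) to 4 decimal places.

(-5.0000, -6.6667, 1.6667, -13.3333)

k = lx + ly = 0.15 + 0.1 = 0.2500;  k·ωz = 0.2500·-1 = -0.2500
ω₁ (FL) = (vx − vy − k·ωz)/r = -0.3000/0.06 = -5.0000
ω₂ (FR) = (vx + vy + k·ωz)/r = -0.4000/0.06 = -6.6667
ω₃ (RL) = (vx + vy − k·ωz)/r = 0.1000/0.06 = 1.6667
ω₄ (RR) = (vx − vy + k·ωz)/r = -0.8000/0.06 = -13.3333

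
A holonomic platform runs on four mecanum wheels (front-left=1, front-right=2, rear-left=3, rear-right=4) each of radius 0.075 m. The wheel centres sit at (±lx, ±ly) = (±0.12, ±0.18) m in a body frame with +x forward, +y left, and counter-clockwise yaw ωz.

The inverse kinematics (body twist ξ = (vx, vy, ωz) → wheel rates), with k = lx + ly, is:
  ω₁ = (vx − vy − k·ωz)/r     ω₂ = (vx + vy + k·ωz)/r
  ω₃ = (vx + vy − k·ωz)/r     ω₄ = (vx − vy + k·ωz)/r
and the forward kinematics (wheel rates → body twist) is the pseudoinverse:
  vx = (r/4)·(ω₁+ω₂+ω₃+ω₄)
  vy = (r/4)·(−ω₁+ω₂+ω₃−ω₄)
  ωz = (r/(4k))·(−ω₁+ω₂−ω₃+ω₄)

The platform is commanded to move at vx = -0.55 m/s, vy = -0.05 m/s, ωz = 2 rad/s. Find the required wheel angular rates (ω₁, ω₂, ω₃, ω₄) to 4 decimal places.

k = lx + ly = 0.12 + 0.18 = 0.3000;  k·ωz = 0.3000·2 = 0.6000
ω₁ (FL) = (vx − vy − k·ωz)/r = -1.1000/0.075 = -14.6667
ω₂ (FR) = (vx + vy + k·ωz)/r = 0.0000/0.075 = 0.0000
ω₃ (RL) = (vx + vy − k·ωz)/r = -1.2000/0.075 = -16.0000
ω₄ (RR) = (vx − vy + k·ωz)/r = 0.1000/0.075 = 1.3333

(-14.6667, 0.0000, -16.0000, 1.3333)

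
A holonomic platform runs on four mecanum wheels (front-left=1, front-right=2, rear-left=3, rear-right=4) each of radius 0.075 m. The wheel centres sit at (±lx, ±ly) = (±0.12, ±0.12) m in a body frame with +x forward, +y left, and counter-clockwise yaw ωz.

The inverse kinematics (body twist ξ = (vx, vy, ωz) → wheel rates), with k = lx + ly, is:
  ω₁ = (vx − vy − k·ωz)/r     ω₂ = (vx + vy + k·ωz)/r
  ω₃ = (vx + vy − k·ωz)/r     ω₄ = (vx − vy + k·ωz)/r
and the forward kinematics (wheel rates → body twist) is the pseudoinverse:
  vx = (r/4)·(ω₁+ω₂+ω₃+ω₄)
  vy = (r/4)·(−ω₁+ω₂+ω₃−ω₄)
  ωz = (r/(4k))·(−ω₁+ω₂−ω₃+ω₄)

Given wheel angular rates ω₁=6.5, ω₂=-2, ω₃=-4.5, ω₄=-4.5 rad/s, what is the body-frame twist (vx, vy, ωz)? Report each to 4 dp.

(-0.0844, -0.1594, -0.6641)

k = lx + ly = 0.12 + 0.12 = 0.2400
ω₁+ω₂+ω₃+ω₄ = -4.5000  →  vx = (0.075/4)·-4.5000 = -0.0844
−ω₁+ω₂+ω₃−ω₄ = -8.5000  →  vy = (0.075/4)·-8.5000 = -0.1594
−ω₁+ω₂−ω₃+ω₄ = -8.5000  →  ωz = (0.075/0.9600)·-8.5000 = -0.6641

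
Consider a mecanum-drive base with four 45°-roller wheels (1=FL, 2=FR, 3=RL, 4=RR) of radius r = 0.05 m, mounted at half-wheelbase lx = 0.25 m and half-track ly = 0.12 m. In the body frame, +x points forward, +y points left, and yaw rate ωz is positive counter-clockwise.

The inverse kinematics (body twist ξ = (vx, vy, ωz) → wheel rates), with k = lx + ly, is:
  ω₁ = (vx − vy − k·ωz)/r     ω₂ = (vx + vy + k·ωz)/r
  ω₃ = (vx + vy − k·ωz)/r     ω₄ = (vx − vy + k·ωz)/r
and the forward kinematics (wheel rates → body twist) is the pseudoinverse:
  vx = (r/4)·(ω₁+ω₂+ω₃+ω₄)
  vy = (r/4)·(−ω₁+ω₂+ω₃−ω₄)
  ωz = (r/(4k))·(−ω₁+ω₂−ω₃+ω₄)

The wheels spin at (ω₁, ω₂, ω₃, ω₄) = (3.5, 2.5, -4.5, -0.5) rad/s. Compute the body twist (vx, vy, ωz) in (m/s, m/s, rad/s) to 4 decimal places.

k = lx + ly = 0.25 + 0.12 = 0.3700
ω₁+ω₂+ω₃+ω₄ = 1.0000  →  vx = (0.05/4)·1.0000 = 0.0125
−ω₁+ω₂+ω₃−ω₄ = -5.0000  →  vy = (0.05/4)·-5.0000 = -0.0625
−ω₁+ω₂−ω₃+ω₄ = 3.0000  →  ωz = (0.05/1.4800)·3.0000 = 0.1014

(0.0125, -0.0625, 0.1014)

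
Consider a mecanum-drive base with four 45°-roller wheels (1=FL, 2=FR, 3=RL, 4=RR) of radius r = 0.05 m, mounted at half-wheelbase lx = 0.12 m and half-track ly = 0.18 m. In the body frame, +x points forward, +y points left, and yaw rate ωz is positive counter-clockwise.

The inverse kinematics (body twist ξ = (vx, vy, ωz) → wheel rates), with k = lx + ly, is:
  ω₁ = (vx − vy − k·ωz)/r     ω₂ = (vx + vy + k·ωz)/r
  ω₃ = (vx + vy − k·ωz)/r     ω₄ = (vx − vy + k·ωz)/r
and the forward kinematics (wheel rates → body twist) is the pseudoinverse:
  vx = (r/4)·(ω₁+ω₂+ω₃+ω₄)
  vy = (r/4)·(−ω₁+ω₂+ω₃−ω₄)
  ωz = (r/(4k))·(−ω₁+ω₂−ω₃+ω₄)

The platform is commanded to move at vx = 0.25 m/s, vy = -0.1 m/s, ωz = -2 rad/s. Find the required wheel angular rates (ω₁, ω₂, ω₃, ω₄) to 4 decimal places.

k = lx + ly = 0.12 + 0.18 = 0.3000;  k·ωz = 0.3000·-2 = -0.6000
ω₁ (FL) = (vx − vy − k·ωz)/r = 0.9500/0.05 = 19.0000
ω₂ (FR) = (vx + vy + k·ωz)/r = -0.4500/0.05 = -9.0000
ω₃ (RL) = (vx + vy − k·ωz)/r = 0.7500/0.05 = 15.0000
ω₄ (RR) = (vx − vy + k·ωz)/r = -0.2500/0.05 = -5.0000

(19.0000, -9.0000, 15.0000, -5.0000)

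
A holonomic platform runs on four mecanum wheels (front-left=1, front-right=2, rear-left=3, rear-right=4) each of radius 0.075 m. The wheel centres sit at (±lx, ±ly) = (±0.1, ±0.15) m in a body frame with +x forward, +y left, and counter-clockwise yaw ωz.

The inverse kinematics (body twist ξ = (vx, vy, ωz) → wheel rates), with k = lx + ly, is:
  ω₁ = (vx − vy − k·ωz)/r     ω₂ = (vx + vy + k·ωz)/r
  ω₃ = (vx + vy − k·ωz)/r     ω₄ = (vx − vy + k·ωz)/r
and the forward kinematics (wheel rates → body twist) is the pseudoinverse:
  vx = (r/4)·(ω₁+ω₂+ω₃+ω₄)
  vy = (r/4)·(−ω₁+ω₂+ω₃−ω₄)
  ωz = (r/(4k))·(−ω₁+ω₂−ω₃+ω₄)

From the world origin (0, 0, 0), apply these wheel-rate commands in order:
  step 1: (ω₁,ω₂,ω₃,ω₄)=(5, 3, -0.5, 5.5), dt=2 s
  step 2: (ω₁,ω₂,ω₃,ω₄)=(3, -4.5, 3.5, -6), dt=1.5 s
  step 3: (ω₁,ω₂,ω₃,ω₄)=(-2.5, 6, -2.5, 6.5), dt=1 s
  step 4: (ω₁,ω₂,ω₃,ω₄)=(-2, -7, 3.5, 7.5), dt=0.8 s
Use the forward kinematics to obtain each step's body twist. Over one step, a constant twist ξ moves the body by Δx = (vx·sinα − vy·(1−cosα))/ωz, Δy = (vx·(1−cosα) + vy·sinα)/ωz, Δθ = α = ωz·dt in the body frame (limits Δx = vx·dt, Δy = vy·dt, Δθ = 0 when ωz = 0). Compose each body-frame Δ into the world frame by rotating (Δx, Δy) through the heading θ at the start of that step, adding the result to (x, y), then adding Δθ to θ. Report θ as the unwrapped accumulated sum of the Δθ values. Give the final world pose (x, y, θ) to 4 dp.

step 1: ξ=(vx,vy,ωz)=(0.2437, -0.1500, 0.3000), dt=2.0 → body Δ=(0.5461, -0.1404, 0.6000) → world pose (0.5461, -0.1404, 0.6000)
step 2: ξ=(vx,vy,ωz)=(-0.0750, 0.0375, -1.2750), dt=1.5 → body Δ=(-0.0162, 0.1062, -1.9125) → world pose (0.4728, -0.0618, -1.3125)
step 3: ξ=(vx,vy,ωz)=(0.1406, -0.0094, 1.3125), dt=1.0 → body Δ=(0.1089, 0.0729, 1.3125) → world pose (0.5710, -0.1485, 0.0000)
step 4: ξ=(vx,vy,ωz)=(0.0375, -0.1688, -0.0750), dt=0.8 → body Δ=(0.0259, -0.1358, -0.0600) → world pose (0.5970, -0.2843, -0.0600)

(0.5970, -0.2843, -0.0600)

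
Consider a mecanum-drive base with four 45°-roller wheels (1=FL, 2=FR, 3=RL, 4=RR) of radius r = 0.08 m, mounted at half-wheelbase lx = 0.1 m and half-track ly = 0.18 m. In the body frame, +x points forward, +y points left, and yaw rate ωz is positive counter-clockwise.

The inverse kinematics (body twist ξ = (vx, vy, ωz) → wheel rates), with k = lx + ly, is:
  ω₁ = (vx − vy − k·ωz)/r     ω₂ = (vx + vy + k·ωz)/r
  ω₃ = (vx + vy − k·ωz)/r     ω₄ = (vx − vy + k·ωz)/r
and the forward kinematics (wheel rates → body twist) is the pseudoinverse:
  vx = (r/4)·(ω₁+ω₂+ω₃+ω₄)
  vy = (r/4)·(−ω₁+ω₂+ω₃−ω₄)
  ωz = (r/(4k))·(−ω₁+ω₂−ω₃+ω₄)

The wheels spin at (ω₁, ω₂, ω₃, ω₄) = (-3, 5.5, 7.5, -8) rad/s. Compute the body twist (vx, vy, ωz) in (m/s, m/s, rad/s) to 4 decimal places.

k = lx + ly = 0.1 + 0.18 = 0.2800
ω₁+ω₂+ω₃+ω₄ = 2.0000  →  vx = (0.08/4)·2.0000 = 0.0400
−ω₁+ω₂+ω₃−ω₄ = 24.0000  →  vy = (0.08/4)·24.0000 = 0.4800
−ω₁+ω₂−ω₃+ω₄ = -7.0000  →  ωz = (0.08/1.1200)·-7.0000 = -0.5000

(0.0400, 0.4800, -0.5000)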